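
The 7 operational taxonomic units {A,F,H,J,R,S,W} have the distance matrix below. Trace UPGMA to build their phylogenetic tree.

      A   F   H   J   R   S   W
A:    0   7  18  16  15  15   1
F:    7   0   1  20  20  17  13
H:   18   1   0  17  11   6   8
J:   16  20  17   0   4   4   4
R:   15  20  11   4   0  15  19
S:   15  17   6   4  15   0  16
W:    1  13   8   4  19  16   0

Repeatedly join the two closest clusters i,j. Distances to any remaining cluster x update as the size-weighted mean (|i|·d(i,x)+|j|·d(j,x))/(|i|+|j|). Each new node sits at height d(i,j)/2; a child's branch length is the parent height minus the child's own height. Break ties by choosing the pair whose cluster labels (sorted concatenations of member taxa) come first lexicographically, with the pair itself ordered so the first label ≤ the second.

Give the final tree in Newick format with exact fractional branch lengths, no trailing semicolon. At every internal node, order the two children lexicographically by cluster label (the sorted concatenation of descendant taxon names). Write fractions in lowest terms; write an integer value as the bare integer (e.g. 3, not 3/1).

1. join A+W (d=1) ⇒ AW; edges |A|=1/2, |W|=1/2
  updated: d(AW,F)=10, d(AW,H)=13, d(AW,J)=10, d(AW,R)=17, d(AW,S)=31/2
2. join F+H (d=1) ⇒ FH; edges |F|=1/2, |H|=1/2
  updated: d(AW,FH)=23/2, d(FH,J)=37/2, d(FH,R)=31/2, d(FH,S)=23/2
3. join J+R (d=4) ⇒ JR; edges |J|=2, |R|=2
  updated: d(AW,JR)=27/2, d(FH,JR)=17, d(JR,S)=19/2
4. join JR+S (d=19/2) ⇒ JRS; edges |JR|=11/4, |S|=19/4
  updated: d(AW,JRS)=85/6, d(FH,JRS)=91/6
5. join AW+FH (d=23/2) ⇒ AFHW; edges |AW|=21/4, |FH|=21/4
  updated: d(AFHW,JRS)=44/3
6. join AFHW+JRS (d=44/3) ⇒ AFHJRSW; edges |AFHW|=19/12, |JRS|=31/12
final tree: (((A:1/2,W:1/2):21/4,(F:1/2,H:1/2):21/4):19/12,((J:2,R:2):11/4,S:19/4):31/12)
total length: 169/6

(((A:1/2,W:1/2):21/4,(F:1/2,H:1/2):21/4):19/12,((J:2,R:2):11/4,S:19/4):31/12)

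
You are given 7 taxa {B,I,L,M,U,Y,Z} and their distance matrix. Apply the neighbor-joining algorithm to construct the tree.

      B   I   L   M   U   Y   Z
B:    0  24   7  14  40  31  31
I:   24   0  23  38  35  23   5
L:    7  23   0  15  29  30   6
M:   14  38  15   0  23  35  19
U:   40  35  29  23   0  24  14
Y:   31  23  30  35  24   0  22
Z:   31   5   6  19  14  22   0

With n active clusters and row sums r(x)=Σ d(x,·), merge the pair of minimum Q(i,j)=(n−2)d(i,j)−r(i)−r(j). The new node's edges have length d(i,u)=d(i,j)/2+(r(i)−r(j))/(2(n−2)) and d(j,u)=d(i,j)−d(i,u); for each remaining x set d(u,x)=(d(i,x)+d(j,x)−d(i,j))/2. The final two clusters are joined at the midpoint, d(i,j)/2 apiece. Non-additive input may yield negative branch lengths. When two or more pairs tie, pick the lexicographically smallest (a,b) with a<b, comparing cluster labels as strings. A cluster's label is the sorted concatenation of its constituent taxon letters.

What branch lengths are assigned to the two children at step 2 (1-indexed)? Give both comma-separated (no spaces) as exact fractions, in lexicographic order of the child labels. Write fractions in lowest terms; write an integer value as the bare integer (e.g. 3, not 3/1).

11/4,33/4

1. join B+L (d=7, Q=-222) ⇒ BL; edges |B|=36/5, |L|=-1/5
  updated: d(BL,I)=20, d(BL,M)=11, d(BL,U)=31, d(BL,Y)=27, d(BL,Z)=15
2. join BL+M (d=11, Q=-186) ⇒ BLM; edges |BL|=11/4, |M|=33/4
  updated: d(BLM,I)=47/2, d(BLM,U)=43/2, d(BLM,Y)=51/2, d(BLM,Z)=23/2
3. join I+Z (d=5, Q=-124) ⇒ IZ; edges |I|=49/6, |Z|=-19/6
  updated: d(BLM,IZ)=15, d(IZ,U)=22, d(IZ,Y)=20
4. join BLM+IZ (d=15, Q=-89) ⇒ BILMZ; edges |BLM|=35/4, |IZ|=25/4
  updated: d(BILMZ,U)=57/4, d(BILMZ,Y)=61/4
5. join BILMZ+U (d=57/4, Q=-107/2) ⇒ BILMUZ; edges |BILMZ|=11/4, |U|=23/2
  updated: d(BILMUZ,Y)=25/2
6. join BILMUZ+Y (d=25/2) ⇒ BILMUYZ; edges |BILMUZ|=25/4, |Y|=25/4
final tree: (((((B:36/5,L:-1/5):11/4,M:33/4):35/4,(I:49/6,Z:-19/6):25/4):11/4,U:23/2):25/4,Y:25/4)
total length: 259/4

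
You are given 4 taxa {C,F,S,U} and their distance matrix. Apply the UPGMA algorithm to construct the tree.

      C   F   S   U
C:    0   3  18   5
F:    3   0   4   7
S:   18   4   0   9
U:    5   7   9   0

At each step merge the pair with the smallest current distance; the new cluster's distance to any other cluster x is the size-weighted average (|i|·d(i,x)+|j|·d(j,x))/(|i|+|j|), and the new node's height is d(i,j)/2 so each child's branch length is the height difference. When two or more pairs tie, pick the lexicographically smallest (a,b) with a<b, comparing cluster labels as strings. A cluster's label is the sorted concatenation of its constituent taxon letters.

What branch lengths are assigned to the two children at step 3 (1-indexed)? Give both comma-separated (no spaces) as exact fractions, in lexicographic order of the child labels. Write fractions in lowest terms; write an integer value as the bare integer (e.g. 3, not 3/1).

13/6,31/6

iteration 1: select C,F (d=3); attach at lengths (3/2, 3/2); label the merged cluster CF
  updated: d(CF,S)=11, d(CF,U)=6
iteration 2: select CF,U (d=6); attach at lengths (3/2, 3); label the merged cluster CFU
  updated: d(CFU,S)=31/3
iteration 3: select CFU,S (d=31/3); attach at lengths (13/6, 31/6); label the merged cluster CFSU
final tree: (((C:3/2,F:3/2):3/2,U:3):13/6,S:31/6)
total length: 89/6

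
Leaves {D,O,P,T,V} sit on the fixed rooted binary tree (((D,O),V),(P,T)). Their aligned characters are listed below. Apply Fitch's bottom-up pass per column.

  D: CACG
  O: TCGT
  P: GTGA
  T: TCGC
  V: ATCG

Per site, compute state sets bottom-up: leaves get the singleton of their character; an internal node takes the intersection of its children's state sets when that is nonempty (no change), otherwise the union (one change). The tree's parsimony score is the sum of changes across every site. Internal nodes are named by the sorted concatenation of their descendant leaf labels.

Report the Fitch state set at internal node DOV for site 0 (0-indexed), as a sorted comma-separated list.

A,C,T

site 0, node DO: D={C} ∪ O={T} → {C,T} (+1)
site 0, node DOV: DO={C,T} ∪ V={A} → {A,C,T} (+1)
site 0, node PT: P={G} ∪ T={T} → {G,T} (+1)
site 0, node DOPTV: DOV={A,C,T} ∩ PT={G,T} → {T} (+0)
site 1, node DO: D={A} ∪ O={C} → {A,C} (+1)
site 1, node DOV: DO={A,C} ∪ V={T} → {A,C,T} (+1)
site 1, node PT: P={T} ∪ T={C} → {C,T} (+1)
site 1, node DOPTV: DOV={A,C,T} ∩ PT={C,T} → {C,T} (+0)
site 2, node DO: D={C} ∪ O={G} → {C,G} (+1)
site 2, node DOV: DO={C,G} ∩ V={C} → {C} (+0)
site 2, node PT: P={G} ∩ T={G} → {G} (+0)
site 2, node DOPTV: DOV={C} ∪ PT={G} → {C,G} (+1)
site 3, node DO: D={G} ∪ O={T} → {G,T} (+1)
site 3, node DOV: DO={G,T} ∩ V={G} → {G} (+0)
site 3, node PT: P={A} ∪ T={C} → {A,C} (+1)
site 3, node DOPTV: DOV={G} ∪ PT={A,C} → {A,C,G} (+1)
per-site changes: [3, 3, 2, 3]; total = 11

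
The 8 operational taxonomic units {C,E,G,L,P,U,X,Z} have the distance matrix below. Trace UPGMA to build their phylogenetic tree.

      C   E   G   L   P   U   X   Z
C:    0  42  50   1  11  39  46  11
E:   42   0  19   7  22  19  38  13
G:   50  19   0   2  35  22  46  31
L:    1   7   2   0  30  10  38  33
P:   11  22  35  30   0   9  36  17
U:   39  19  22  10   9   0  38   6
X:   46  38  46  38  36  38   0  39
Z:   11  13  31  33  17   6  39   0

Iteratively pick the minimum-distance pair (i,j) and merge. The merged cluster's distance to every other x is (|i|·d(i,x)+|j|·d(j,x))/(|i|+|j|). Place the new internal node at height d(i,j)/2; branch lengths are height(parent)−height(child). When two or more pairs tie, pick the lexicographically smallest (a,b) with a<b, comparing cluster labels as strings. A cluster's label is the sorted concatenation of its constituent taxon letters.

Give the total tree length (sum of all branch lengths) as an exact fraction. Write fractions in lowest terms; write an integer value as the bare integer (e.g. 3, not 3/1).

9389/112

iteration 1: select C,L (d=1); attach at lengths (1/2, 1/2); label the merged cluster CL
  updated: d(CL,E)=49/2, d(CL,G)=26, d(CL,P)=41/2, d(CL,U)=49/2, d(CL,X)=42, d(CL,Z)=22
iteration 2: select U,Z (d=6); attach at lengths (3, 3); label the merged cluster UZ
  updated: d(CL,UZ)=93/4, d(E,UZ)=16, d(G,UZ)=53/2, d(P,UZ)=13, d(UZ,X)=77/2
iteration 3: select P,UZ (d=13); attach at lengths (13/2, 7/2); label the merged cluster PUZ
  updated: d(CL,PUZ)=67/3, d(E,PUZ)=18, d(G,PUZ)=88/3, d(PUZ,X)=113/3
iteration 4: select E,PUZ (d=18); attach at lengths (9, 5/2); label the merged cluster EPUZ
  updated: d(CL,EPUZ)=183/8, d(EPUZ,G)=107/4, d(EPUZ,X)=151/4
iteration 5: select CL,EPUZ (d=183/8); attach at lengths (175/16, 39/16); label the merged cluster CELPUZ
  updated: d(CELPUZ,G)=53/2, d(CELPUZ,X)=235/6
iteration 6: select CELPUZ,G (d=53/2); attach at lengths (29/16, 53/4); label the merged cluster CEGLPUZ
  updated: d(CEGLPUZ,X)=281/7
iteration 7: select CEGLPUZ,X (d=281/7); attach at lengths (191/28, 281/14); label the merged cluster CEGLPUXZ
final tree: ((((C:1/2,L:1/2):175/16,(E:9,(P:13/2,(U:3,Z:3):7/2):5/2):39/16):29/16,G:53/4):191/28,X:281/14)
total length: 9389/112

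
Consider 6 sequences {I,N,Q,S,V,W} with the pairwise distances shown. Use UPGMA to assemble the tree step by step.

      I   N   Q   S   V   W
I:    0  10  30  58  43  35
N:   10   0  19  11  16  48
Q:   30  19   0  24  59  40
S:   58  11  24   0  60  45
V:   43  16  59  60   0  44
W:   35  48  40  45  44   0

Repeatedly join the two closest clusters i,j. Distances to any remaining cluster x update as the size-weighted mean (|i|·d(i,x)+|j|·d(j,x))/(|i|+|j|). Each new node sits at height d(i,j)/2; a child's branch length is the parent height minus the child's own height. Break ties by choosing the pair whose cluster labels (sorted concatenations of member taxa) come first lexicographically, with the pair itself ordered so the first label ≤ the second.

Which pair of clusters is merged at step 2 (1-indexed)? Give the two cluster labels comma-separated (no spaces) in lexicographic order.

Q,S

step 1: merge (I,N) at d=10; branch lengths I→5, N→5; new cluster IN
  updated: d(IN,Q)=49/2, d(IN,S)=69/2, d(IN,V)=59/2, d(IN,W)=83/2
step 2: merge (Q,S) at d=24; branch lengths Q→12, S→12; new cluster QS
  updated: d(IN,QS)=59/2, d(QS,V)=119/2, d(QS,W)=85/2
step 3: merge (IN,QS) at d=59/2; branch lengths IN→39/4, QS→11/4; new cluster INQS
  updated: d(INQS,V)=89/2, d(INQS,W)=42
step 4: merge (INQS,W) at d=42; branch lengths INQS→25/4, W→21; new cluster INQSW
  updated: d(INQSW,V)=222/5
step 5: merge (INQSW,V) at d=222/5; branch lengths INQSW→6/5, V→111/5; new cluster INQSVW
final tree: ((((I:5,N:5):39/4,(Q:12,S:12):11/4):25/4,W:21):6/5,V:111/5)
total length: 1943/20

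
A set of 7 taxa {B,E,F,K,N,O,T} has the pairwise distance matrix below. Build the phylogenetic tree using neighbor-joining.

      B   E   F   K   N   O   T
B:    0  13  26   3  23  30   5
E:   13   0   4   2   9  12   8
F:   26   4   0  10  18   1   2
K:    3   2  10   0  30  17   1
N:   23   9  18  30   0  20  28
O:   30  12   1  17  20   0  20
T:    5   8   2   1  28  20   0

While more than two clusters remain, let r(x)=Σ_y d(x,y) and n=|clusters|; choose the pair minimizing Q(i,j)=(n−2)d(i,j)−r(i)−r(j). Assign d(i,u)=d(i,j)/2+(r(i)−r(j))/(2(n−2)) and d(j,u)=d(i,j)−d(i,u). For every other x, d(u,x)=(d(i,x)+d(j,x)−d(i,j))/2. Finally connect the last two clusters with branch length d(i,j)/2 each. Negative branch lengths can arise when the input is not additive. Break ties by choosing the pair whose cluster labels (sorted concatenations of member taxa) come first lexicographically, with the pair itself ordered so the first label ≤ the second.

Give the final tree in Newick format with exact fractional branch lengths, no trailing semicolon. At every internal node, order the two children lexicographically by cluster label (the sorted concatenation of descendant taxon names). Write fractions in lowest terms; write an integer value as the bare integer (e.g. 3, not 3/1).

step 1: merge (F,O) at d=1, Q=-156; branch lengths F→-17/5, O→22/5; new cluster FO
  updated: d(B,FO)=55/2, d(E,FO)=15/2, d(FO,K)=13, d(FO,N)=37/2, d(FO,T)=21/2
step 2: merge (E,N) at d=9, Q=-112; branch lengths E→-33/8, N→105/8; new cluster EN
  updated: d(B,EN)=27/2, d(EN,FO)=17/2, d(EN,K)=23/2, d(EN,T)=27/2
step 3: merge (EN,FO) at d=17/2, Q=-81; branch lengths EN→13/6, FO→19/3; new cluster EFNO
  updated: d(B,EFNO)=65/4, d(EFNO,K)=8, d(EFNO,T)=31/4
step 4: merge (B,K) at d=3, Q=-121/4; branch lengths B→73/16, K→-25/16; new cluster BK
  updated: d(BK,EFNO)=85/8, d(BK,T)=3/2
step 5: merge (BK,EFNO) at d=85/8, Q=-159/8; branch lengths BK→35/16, EFNO→135/16; new cluster BEFKNO
  updated: d(BEFKNO,T)=-11/16
step 6: merge (BEFKNO,T) at d=-11/16; branch lengths BEFKNO→-11/32, T→-11/32; new cluster BEFKNOT
final tree: (((B:73/16,K:-25/16):35/16,((E:-33/8,N:105/8):13/6,(F:-17/5,O:22/5):19/3):135/16):-11/32,T:-11/32)
total length: 503/16

(((B:73/16,K:-25/16):35/16,((E:-33/8,N:105/8):13/6,(F:-17/5,O:22/5):19/3):135/16):-11/32,T:-11/32)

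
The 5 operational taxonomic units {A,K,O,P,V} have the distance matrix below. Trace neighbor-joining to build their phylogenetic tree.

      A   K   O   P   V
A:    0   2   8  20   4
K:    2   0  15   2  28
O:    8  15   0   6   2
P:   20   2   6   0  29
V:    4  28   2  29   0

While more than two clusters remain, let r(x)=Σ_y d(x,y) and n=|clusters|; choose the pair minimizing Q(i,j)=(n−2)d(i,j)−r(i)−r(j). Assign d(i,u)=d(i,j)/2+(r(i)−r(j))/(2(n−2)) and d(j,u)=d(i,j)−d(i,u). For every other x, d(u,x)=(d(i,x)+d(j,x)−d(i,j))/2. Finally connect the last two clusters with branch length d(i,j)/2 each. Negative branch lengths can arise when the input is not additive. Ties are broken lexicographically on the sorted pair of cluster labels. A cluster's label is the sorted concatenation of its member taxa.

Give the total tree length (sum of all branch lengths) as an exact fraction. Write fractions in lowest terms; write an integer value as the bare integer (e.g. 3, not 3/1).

81/4

1. join K+P (d=2, Q=-98) ⇒ KP; edges |K|=-2/3, |P|=8/3
  updated: d(A,KP)=10, d(KP,O)=19/2, d(KP,V)=55/2
2. join A+KP (d=10, Q=-49) ⇒ AKP; edges |A|=-5/4, |KP|=45/4
  updated: d(AKP,O)=15/4, d(AKP,V)=43/4
3. join AKP+O (d=15/4, Q=-33/2) ⇒ AKOP; edges |AKP|=25/4, |O|=-5/2
  updated: d(AKOP,V)=9/2
4. join AKOP+V (d=9/2) ⇒ AKOPV; edges |AKOP|=9/4, |V|=9/4
final tree: (((A:-5/4,(K:-2/3,P:8/3):45/4):25/4,O:-5/2):9/4,V:9/4)
total length: 81/4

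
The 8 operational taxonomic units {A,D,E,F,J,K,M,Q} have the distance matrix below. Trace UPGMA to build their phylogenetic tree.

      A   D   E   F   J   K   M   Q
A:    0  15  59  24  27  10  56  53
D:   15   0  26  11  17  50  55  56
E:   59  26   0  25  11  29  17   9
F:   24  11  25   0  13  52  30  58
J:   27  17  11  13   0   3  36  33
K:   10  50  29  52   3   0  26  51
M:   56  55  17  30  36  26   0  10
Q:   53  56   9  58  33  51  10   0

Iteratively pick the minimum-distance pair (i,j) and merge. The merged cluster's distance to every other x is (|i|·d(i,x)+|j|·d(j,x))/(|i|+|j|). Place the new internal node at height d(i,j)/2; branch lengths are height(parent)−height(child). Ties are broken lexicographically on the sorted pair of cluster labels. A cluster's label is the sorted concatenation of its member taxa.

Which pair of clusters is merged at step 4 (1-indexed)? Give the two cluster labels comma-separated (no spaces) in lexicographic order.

step 1: merge (J,K) at d=3; branch lengths J→3/2, K→3/2; new cluster JK
  updated: d(A,JK)=37/2, d(D,JK)=67/2, d(E,JK)=20, d(F,JK)=65/2, d(JK,M)=31, d(JK,Q)=42
step 2: merge (E,Q) at d=9; branch lengths E→9/2, Q→9/2; new cluster EQ
  updated: d(A,EQ)=56, d(D,EQ)=41, d(EQ,F)=83/2, d(EQ,JK)=31, d(EQ,M)=27/2
step 3: merge (D,F) at d=11; branch lengths D→11/2, F→11/2; new cluster DF
  updated: d(A,DF)=39/2, d(DF,EQ)=165/4, d(DF,JK)=33, d(DF,M)=85/2
step 4: merge (EQ,M) at d=27/2; branch lengths EQ→9/4, M→27/4; new cluster EMQ
  updated: d(A,EMQ)=56, d(DF,EMQ)=125/3, d(EMQ,JK)=31
step 5: merge (A,JK) at d=37/2; branch lengths A→37/4, JK→31/4; new cluster AJK
  updated: d(AJK,DF)=57/2, d(AJK,EMQ)=118/3
step 6: merge (AJK,DF) at d=57/2; branch lengths AJK→5, DF→35/4; new cluster ADFJK
  updated: d(ADFJK,EMQ)=604/15
step 7: merge (ADFJK,EMQ) at d=604/15; branch lengths ADFJK→353/60, EMQ→803/60; new cluster ADEFJKMQ
final tree: (((A:37/4,(J:3/2,K:3/2):31/4):5,(D:11/2,F:11/2):35/4):353/60,((E:9/2,Q:9/2):9/4,M:27/4):803/60)
total length: 4921/60

EQ,M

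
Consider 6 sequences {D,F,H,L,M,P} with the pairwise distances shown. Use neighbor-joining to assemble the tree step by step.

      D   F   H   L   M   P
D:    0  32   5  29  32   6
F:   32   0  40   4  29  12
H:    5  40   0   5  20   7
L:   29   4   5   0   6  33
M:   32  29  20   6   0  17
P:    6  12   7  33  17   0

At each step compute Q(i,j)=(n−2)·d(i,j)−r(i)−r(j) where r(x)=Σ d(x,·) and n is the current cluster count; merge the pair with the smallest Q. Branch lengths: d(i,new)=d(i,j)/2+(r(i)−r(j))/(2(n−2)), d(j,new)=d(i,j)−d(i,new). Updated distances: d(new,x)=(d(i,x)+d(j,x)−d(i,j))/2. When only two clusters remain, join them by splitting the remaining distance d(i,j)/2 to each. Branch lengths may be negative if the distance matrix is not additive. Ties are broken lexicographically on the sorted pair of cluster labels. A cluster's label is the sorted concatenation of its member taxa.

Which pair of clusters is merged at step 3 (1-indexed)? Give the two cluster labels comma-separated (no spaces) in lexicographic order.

1. join F+L (d=4, Q=-178) ⇒ FL; edges |F|=7, |L|=-3
  updated: d(D,FL)=57/2, d(FL,H)=41/2, d(FL,M)=31/2, d(FL,P)=41/2
2. join FL+M (d=31/2, Q=-123) ⇒ FLM; edges |FL|=47/6, |M|=23/3
  updated: d(D,FLM)=45/2, d(FLM,H)=25/2, d(FLM,P)=11
3. join D+H (d=5, Q=-48) ⇒ DH; edges |D|=19/4, |H|=1/4
  updated: d(DH,FLM)=15, d(DH,P)=4
4. join DH+FLM (d=15, Q=-30) ⇒ DFHLM; edges |DH|=4, |FLM|=11
  updated: d(DFHLM,P)=0
5. join DFHLM+P (d=0) ⇒ DFHLMP; edges |DFHLM|=0, |P|=0
final tree: (((D:19/4,H:1/4):4,((F:7,L:-3):47/6,M:23/3):11):0,P:0)
total length: 79/2

D,H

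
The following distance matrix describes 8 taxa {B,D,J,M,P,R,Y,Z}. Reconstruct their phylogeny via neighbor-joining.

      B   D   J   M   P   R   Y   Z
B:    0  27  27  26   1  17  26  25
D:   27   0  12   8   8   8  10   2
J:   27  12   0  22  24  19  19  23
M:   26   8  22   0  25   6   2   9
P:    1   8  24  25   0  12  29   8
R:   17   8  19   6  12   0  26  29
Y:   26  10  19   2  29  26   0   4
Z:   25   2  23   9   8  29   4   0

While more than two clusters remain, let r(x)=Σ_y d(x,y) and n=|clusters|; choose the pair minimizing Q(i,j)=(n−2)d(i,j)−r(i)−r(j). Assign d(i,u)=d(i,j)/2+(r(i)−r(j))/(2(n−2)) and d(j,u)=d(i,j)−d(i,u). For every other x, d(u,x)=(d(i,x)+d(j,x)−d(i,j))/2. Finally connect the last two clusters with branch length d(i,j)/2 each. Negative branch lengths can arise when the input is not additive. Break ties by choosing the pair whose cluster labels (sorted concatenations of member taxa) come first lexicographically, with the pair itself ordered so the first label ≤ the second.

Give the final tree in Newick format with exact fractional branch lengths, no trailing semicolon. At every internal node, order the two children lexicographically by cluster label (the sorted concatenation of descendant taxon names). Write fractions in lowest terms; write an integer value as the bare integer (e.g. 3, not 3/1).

step 1: merge (B,P) at d=1, Q=-250; branch lengths B→4, P→-3; new cluster BP
  updated: d(BP,D)=17, d(BP,J)=25, d(BP,M)=25, d(BP,R)=14, d(BP,Y)=27, d(BP,Z)=16
step 2: merge (BP,R) at d=14, Q=-156; branch lengths BP→46/5, R→24/5; new cluster BPR
  updated: d(BPR,D)=11/2, d(BPR,J)=15, d(BPR,M)=17/2, d(BPR,Y)=39/2, d(BPR,Z)=31/2
step 3: merge (M,Y) at d=2, Q=-96; branch lengths M→3/8, Y→13/8; new cluster MY
  updated: d(BPR,MY)=13, d(D,MY)=8, d(J,MY)=39/2, d(MY,Z)=11/2
step 4: merge (MY,Z) at d=11/2, Q=-151/2; branch lengths MY→11/4, Z→11/4; new cluster MYZ
  updated: d(BPR,MYZ)=23/2, d(D,MYZ)=9/4, d(J,MYZ)=37/2
step 5: merge (BPR,J) at d=15, Q=-95/2; branch lengths BPR→33/8, J→87/8; new cluster BJPR
  updated: d(BJPR,D)=5/4, d(BJPR,MYZ)=15/2
step 6: merge (BJPR,D) at d=5/4, Q=-11; branch lengths BJPR→13/4, D→-2; new cluster BDJPR
  updated: d(BDJPR,MYZ)=17/4
step 7: merge (BDJPR,MYZ) at d=17/4; branch lengths BDJPR→17/8, MYZ→17/8; new cluster BDJMPRYZ
final tree: (((((B:4,P:-3):46/5,R:24/5):33/8,J:87/8):13/4,D:-2):17/8,((M:3/8,Y:13/8):11/4,Z:11/4):17/8)
total length: 43

(((((B:4,P:-3):46/5,R:24/5):33/8,J:87/8):13/4,D:-2):17/8,((M:3/8,Y:13/8):11/4,Z:11/4):17/8)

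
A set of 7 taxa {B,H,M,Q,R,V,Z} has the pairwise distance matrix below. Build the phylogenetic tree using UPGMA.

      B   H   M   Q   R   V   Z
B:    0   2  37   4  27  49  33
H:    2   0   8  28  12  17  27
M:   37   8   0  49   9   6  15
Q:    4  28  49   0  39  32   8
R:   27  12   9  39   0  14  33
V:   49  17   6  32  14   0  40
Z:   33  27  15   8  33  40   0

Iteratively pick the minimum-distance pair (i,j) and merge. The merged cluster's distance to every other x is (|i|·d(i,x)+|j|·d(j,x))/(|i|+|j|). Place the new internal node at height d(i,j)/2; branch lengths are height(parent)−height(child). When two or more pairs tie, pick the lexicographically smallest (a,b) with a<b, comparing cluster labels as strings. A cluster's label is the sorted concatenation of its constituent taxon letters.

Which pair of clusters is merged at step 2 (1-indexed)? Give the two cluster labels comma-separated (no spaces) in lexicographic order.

M,V

step 1: merge (B,H) at d=2; branch lengths B→1, H→1; new cluster BH
  updated: d(BH,M)=45/2, d(BH,Q)=16, d(BH,R)=39/2, d(BH,V)=33, d(BH,Z)=30
step 2: merge (M,V) at d=6; branch lengths M→3, V→3; new cluster MV
  updated: d(BH,MV)=111/4, d(MV,Q)=81/2, d(MV,R)=23/2, d(MV,Z)=55/2
step 3: merge (Q,Z) at d=8; branch lengths Q→4, Z→4; new cluster QZ
  updated: d(BH,QZ)=23, d(MV,QZ)=34, d(QZ,R)=36
step 4: merge (MV,R) at d=23/2; branch lengths MV→11/4, R→23/4; new cluster MRV
  updated: d(BH,MRV)=25, d(MRV,QZ)=104/3
step 5: merge (BH,QZ) at d=23; branch lengths BH→21/2, QZ→15/2; new cluster BHQZ
  updated: d(BHQZ,MRV)=179/6
step 6: merge (BHQZ,MRV) at d=179/6; branch lengths BHQZ→41/12, MRV→55/6; new cluster BHMQRVZ
final tree: (((B:1,H:1):21/2,(Q:4,Z:4):15/2):41/12,((M:3,V:3):11/4,R:23/4):55/6)
total length: 661/12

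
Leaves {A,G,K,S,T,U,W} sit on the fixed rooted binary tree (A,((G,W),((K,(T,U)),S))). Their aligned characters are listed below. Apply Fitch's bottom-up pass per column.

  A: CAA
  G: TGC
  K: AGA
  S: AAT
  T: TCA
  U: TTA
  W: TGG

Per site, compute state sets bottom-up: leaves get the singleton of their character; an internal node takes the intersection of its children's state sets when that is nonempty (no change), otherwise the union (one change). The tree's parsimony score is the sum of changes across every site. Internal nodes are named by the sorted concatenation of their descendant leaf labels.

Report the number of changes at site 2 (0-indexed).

3

GW@0: {T} ∩ {T} = {T} (intersection, +0)
TU@0: {T} ∩ {T} = {T} (intersection, +0)
KTU@0: {A} ∪ {T} = {A,T} (union, +1)
KSTU@0: {A,T} ∩ {A} = {A} (intersection, +0)
GKSTUW@0: {T} ∪ {A} = {A,T} (union, +1)
AGKSTUW@0: {C} ∪ {A,T} = {A,C,T} (union, +1)
GW@1: {G} ∩ {G} = {G} (intersection, +0)
TU@1: {C} ∪ {T} = {C,T} (union, +1)
KTU@1: {G} ∪ {C,T} = {C,G,T} (union, +1)
KSTU@1: {C,G,T} ∪ {A} = {A,C,G,T} (union, +1)
GKSTUW@1: {G} ∩ {A,C,G,T} = {G} (intersection, +0)
AGKSTUW@1: {A} ∪ {G} = {A,G} (union, +1)
GW@2: {C} ∪ {G} = {C,G} (union, +1)
TU@2: {A} ∩ {A} = {A} (intersection, +0)
KTU@2: {A} ∩ {A} = {A} (intersection, +0)
KSTU@2: {A} ∪ {T} = {A,T} (union, +1)
GKSTUW@2: {C,G} ∪ {A,T} = {A,C,G,T} (union, +1)
AGKSTUW@2: {A} ∩ {A,C,G,T} = {A} (intersection, +0)
per-site changes: [3, 4, 3]; total = 10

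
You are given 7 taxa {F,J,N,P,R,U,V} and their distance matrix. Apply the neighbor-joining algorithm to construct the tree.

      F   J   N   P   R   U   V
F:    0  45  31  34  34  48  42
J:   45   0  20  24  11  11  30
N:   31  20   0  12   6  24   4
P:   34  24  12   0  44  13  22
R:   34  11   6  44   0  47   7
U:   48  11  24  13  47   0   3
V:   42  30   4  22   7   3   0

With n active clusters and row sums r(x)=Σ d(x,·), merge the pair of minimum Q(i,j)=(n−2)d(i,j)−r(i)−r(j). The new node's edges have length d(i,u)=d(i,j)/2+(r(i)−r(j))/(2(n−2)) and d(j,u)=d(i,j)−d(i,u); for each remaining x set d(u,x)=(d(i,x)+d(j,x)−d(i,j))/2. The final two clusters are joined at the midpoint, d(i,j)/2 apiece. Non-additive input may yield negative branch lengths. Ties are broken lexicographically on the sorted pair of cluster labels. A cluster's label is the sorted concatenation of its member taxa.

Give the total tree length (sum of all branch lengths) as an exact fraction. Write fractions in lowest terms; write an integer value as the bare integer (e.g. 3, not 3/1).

2243/32

iteration 1: select U,V (d=3, Q=-239); attach at lengths (53/10, -23/10); label the merged cluster UV
  updated: d(F,UV)=87/2, d(J,UV)=19, d(N,UV)=25/2, d(P,UV)=16, d(R,UV)=51/2
iteration 2: select J,R (d=11, Q=-391/2); attach at lengths (85/16, 91/16); label the merged cluster JR
  updated: d(F,JR)=34, d(JR,N)=15/2, d(JR,P)=57/2, d(JR,UV)=67/4
iteration 3: select P,UV (d=16, Q=-525/4); attach at lengths (199/24, 185/24); label the merged cluster PUV
  updated: d(F,PUV)=123/4, d(JR,PUV)=117/8, d(N,PUV)=17/4
iteration 4: select F,JR (d=34, Q=-671/8); attach at lengths (861/32, 227/32); label the merged cluster FJR
  updated: d(FJR,N)=9/4, d(FJR,PUV)=91/16
iteration 5: select FJR,N (d=9/4, Q=-195/16); attach at lengths (59/32, 13/32); label the merged cluster FJNR
  updated: d(FJNR,PUV)=123/32
iteration 6: select FJNR,PUV (d=123/32); attach at lengths (123/64, 123/64); label the merged cluster FJNPRUV
final tree: (((F:861/32,(J:85/16,R:91/16):227/32):59/32,N:13/32):123/64,(P:199/24,(U:53/10,V:-23/10):185/24):123/64)
total length: 2243/32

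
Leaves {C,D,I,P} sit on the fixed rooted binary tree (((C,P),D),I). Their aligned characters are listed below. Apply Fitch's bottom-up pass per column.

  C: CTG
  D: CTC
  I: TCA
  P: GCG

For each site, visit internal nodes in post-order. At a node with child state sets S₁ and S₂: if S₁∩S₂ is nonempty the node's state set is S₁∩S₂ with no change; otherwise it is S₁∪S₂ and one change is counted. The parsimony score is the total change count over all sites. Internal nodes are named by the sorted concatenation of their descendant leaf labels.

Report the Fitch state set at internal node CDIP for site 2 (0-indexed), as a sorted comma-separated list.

CP@0: {C} ∪ {G} = {C,G} (union, +1)
CDP@0: {C,G} ∩ {C} = {C} (intersection, +0)
CDIP@0: {C} ∪ {T} = {C,T} (union, +1)
CP@1: {T} ∪ {C} = {C,T} (union, +1)
CDP@1: {C,T} ∩ {T} = {T} (intersection, +0)
CDIP@1: {T} ∪ {C} = {C,T} (union, +1)
CP@2: {G} ∩ {G} = {G} (intersection, +0)
CDP@2: {G} ∪ {C} = {C,G} (union, +1)
CDIP@2: {C,G} ∪ {A} = {A,C,G} (union, +1)
per-site changes: [2, 2, 2]; total = 6

A,C,G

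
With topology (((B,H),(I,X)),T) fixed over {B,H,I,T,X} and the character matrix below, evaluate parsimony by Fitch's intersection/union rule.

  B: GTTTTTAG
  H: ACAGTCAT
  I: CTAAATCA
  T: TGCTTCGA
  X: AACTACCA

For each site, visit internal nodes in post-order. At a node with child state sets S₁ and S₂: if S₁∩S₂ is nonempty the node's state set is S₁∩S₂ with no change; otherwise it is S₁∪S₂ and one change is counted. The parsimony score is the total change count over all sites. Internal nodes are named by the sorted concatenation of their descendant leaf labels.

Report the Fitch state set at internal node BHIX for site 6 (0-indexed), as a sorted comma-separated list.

BH@0: {G} ∪ {A} = {A,G} (union, +1)
IX@0: {C} ∪ {A} = {A,C} (union, +1)
BHIX@0: {A,G} ∩ {A,C} = {A} (intersection, +0)
BHITX@0: {A} ∪ {T} = {A,T} (union, +1)
BH@1: {T} ∪ {C} = {C,T} (union, +1)
IX@1: {T} ∪ {A} = {A,T} (union, +1)
BHIX@1: {C,T} ∩ {A,T} = {T} (intersection, +0)
BHITX@1: {T} ∪ {G} = {G,T} (union, +1)
BH@2: {T} ∪ {A} = {A,T} (union, +1)
IX@2: {A} ∪ {C} = {A,C} (union, +1)
BHIX@2: {A,T} ∩ {A,C} = {A} (intersection, +0)
BHITX@2: {A} ∪ {C} = {A,C} (union, +1)
BH@3: {T} ∪ {G} = {G,T} (union, +1)
IX@3: {A} ∪ {T} = {A,T} (union, +1)
BHIX@3: {G,T} ∩ {A,T} = {T} (intersection, +0)
BHITX@3: {T} ∩ {T} = {T} (intersection, +0)
BH@4: {T} ∩ {T} = {T} (intersection, +0)
IX@4: {A} ∩ {A} = {A} (intersection, +0)
BHIX@4: {T} ∪ {A} = {A,T} (union, +1)
BHITX@4: {A,T} ∩ {T} = {T} (intersection, +0)
BH@5: {T} ∪ {C} = {C,T} (union, +1)
IX@5: {T} ∪ {C} = {C,T} (union, +1)
BHIX@5: {C,T} ∩ {C,T} = {C,T} (intersection, +0)
BHITX@5: {C,T} ∩ {C} = {C} (intersection, +0)
BH@6: {A} ∩ {A} = {A} (intersection, +0)
IX@6: {C} ∩ {C} = {C} (intersection, +0)
BHIX@6: {A} ∪ {C} = {A,C} (union, +1)
BHITX@6: {A,C} ∪ {G} = {A,C,G} (union, +1)
BH@7: {G} ∪ {T} = {G,T} (union, +1)
IX@7: {A} ∩ {A} = {A} (intersection, +0)
BHIX@7: {G,T} ∪ {A} = {A,G,T} (union, +1)
BHITX@7: {A,G,T} ∩ {A} = {A} (intersection, +0)
per-site changes: [3, 3, 3, 2, 1, 2, 2, 2]; total = 18

A,C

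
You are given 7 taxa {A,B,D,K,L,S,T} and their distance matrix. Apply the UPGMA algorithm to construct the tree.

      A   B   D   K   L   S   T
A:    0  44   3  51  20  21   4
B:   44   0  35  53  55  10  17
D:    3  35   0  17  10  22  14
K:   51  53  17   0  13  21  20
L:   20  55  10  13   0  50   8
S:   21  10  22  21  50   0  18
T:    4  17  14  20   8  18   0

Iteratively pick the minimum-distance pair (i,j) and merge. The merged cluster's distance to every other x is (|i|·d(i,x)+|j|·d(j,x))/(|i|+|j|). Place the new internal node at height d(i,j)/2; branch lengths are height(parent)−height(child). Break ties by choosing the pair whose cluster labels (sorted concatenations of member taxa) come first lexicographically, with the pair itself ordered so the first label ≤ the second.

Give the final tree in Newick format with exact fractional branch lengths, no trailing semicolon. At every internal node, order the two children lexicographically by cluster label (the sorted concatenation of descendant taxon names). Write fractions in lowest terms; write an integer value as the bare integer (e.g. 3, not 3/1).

((((A:3/2,D:3/2):9/2,(L:4,T:4):2):53/8,K:101/8):167/40,(B:5,S:5):59/5)

iteration 1: select A,D (d=3); attach at lengths (3/2, 3/2); label the merged cluster AD
  updated: d(AD,B)=79/2, d(AD,K)=34, d(AD,L)=15, d(AD,S)=43/2, d(AD,T)=9
iteration 2: select L,T (d=8); attach at lengths (4, 4); label the merged cluster LT
  updated: d(AD,LT)=12, d(B,LT)=36, d(K,LT)=33/2, d(LT,S)=34
iteration 3: select B,S (d=10); attach at lengths (5, 5); label the merged cluster BS
  updated: d(AD,BS)=61/2, d(BS,K)=37, d(BS,LT)=35
iteration 4: select AD,LT (d=12); attach at lengths (9/2, 2); label the merged cluster ADLT
  updated: d(ADLT,BS)=131/4, d(ADLT,K)=101/4
iteration 5: select ADLT,K (d=101/4); attach at lengths (53/8, 101/8); label the merged cluster ADKLT
  updated: d(ADKLT,BS)=168/5
iteration 6: select ADKLT,BS (d=168/5); attach at lengths (167/40, 59/5); label the merged cluster ABDKLST
final tree: ((((A:3/2,D:3/2):9/2,(L:4,T:4):2):53/8,K:101/8):167/40,(B:5,S:5):59/5)
total length: 2509/40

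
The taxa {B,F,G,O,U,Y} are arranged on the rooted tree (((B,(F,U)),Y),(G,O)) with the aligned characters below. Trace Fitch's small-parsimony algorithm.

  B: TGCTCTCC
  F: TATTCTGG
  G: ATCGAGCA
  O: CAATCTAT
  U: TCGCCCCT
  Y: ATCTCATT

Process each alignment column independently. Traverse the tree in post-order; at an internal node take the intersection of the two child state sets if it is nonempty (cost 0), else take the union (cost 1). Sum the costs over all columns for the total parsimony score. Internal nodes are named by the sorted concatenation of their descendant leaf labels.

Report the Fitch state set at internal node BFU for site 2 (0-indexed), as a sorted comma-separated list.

FU@0: {T} ∩ {T} = {T} (intersection, +0)
BFU@0: {T} ∩ {T} = {T} (intersection, +0)
BFUY@0: {T} ∪ {A} = {A,T} (union, +1)
GO@0: {A} ∪ {C} = {A,C} (union, +1)
BFGOUY@0: {A,T} ∩ {A,C} = {A} (intersection, +0)
FU@1: {A} ∪ {C} = {A,C} (union, +1)
BFU@1: {G} ∪ {A,C} = {A,C,G} (union, +1)
BFUY@1: {A,C,G} ∪ {T} = {A,C,G,T} (union, +1)
GO@1: {T} ∪ {A} = {A,T} (union, +1)
BFGOUY@1: {A,C,G,T} ∩ {A,T} = {A,T} (intersection, +0)
FU@2: {T} ∪ {G} = {G,T} (union, +1)
BFU@2: {C} ∪ {G,T} = {C,G,T} (union, +1)
BFUY@2: {C,G,T} ∩ {C} = {C} (intersection, +0)
GO@2: {C} ∪ {A} = {A,C} (union, +1)
BFGOUY@2: {C} ∩ {A,C} = {C} (intersection, +0)
FU@3: {T} ∪ {C} = {C,T} (union, +1)
BFU@3: {T} ∩ {C,T} = {T} (intersection, +0)
BFUY@3: {T} ∩ {T} = {T} (intersection, +0)
GO@3: {G} ∪ {T} = {G,T} (union, +1)
BFGOUY@3: {T} ∩ {G,T} = {T} (intersection, +0)
FU@4: {C} ∩ {C} = {C} (intersection, +0)
BFU@4: {C} ∩ {C} = {C} (intersection, +0)
BFUY@4: {C} ∩ {C} = {C} (intersection, +0)
GO@4: {A} ∪ {C} = {A,C} (union, +1)
BFGOUY@4: {C} ∩ {A,C} = {C} (intersection, +0)
FU@5: {T} ∪ {C} = {C,T} (union, +1)
BFU@5: {T} ∩ {C,T} = {T} (intersection, +0)
BFUY@5: {T} ∪ {A} = {A,T} (union, +1)
GO@5: {G} ∪ {T} = {G,T} (union, +1)
BFGOUY@5: {A,T} ∩ {G,T} = {T} (intersection, +0)
FU@6: {G} ∪ {C} = {C,G} (union, +1)
BFU@6: {C} ∩ {C,G} = {C} (intersection, +0)
BFUY@6: {C} ∪ {T} = {C,T} (union, +1)
GO@6: {C} ∪ {A} = {A,C} (union, +1)
BFGOUY@6: {C,T} ∩ {A,C} = {C} (intersection, +0)
FU@7: {G} ∪ {T} = {G,T} (union, +1)
BFU@7: {C} ∪ {G,T} = {C,G,T} (union, +1)
BFUY@7: {C,G,T} ∩ {T} = {T} (intersection, +0)
GO@7: {A} ∪ {T} = {A,T} (union, +1)
BFGOUY@7: {T} ∩ {A,T} = {T} (intersection, +0)
per-site changes: [2, 4, 3, 2, 1, 3, 3, 3]; total = 21

C,G,T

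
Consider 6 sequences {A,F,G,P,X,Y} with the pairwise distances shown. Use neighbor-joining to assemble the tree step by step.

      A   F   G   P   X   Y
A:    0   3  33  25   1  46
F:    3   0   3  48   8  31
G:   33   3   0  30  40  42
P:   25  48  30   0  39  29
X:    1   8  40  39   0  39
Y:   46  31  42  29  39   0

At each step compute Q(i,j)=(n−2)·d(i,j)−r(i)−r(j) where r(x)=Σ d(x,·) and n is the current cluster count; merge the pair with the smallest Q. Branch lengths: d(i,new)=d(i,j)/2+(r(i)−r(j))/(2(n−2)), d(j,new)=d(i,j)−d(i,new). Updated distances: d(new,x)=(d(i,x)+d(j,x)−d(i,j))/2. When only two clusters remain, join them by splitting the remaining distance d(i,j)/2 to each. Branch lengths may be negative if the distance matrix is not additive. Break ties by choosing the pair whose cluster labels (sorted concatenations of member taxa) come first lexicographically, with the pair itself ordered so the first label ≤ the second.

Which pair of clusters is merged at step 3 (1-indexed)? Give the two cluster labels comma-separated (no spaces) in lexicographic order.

step 1: merge (P,Y) at d=29, Q=-242; branch lengths P→25/2, Y→33/2; new cluster PY
  updated: d(A,PY)=21, d(F,PY)=25, d(G,PY)=43/2, d(PY,X)=49/2
step 2: merge (A,X) at d=1, Q=-257/2; branch lengths A→-25/12, X→37/12; new cluster AX
  updated: d(AX,F)=5, d(AX,G)=36, d(AX,PY)=89/4
step 3: merge (AX,PY) at d=89/4, Q=-175/2; branch lengths AX→39/4, PY→25/2; new cluster APXY
  updated: d(APXY,F)=31/8, d(APXY,G)=141/8
step 4: merge (APXY,F) at d=31/8, Q=-49/2; branch lengths APXY→37/4, F→-43/8; new cluster AFPXY
  updated: d(AFPXY,G)=67/8
step 5: merge (AFPXY,G) at d=67/8; branch lengths AFPXY→67/16, G→67/16; new cluster AFGPXY
final tree: ((((A:-25/12,X:37/12):39/4,(P:25/2,Y:33/2):25/2):37/4,F:-43/8):67/16,G:67/16)
total length: 129/2

AX,PY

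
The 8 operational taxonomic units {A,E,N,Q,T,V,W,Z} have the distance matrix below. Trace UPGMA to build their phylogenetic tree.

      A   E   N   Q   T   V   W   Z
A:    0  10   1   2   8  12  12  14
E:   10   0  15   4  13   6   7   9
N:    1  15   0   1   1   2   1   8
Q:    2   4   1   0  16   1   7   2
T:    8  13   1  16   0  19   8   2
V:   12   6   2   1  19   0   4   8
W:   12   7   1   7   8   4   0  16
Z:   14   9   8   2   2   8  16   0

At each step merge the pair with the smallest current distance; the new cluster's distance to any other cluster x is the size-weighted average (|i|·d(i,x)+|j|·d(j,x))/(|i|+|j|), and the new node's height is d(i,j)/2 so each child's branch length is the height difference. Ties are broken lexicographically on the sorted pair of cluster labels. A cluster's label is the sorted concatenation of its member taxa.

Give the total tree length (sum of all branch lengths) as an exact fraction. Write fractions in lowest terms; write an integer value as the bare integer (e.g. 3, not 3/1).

2579/120

1. join A+N (d=1) ⇒ AN; edges |A|=1/2, |N|=1/2
  updated: d(AN,E)=25/2, d(AN,Q)=3/2, d(AN,T)=9/2, d(AN,V)=7, d(AN,W)=13/2, d(AN,Z)=11
2. join Q+V (d=1) ⇒ QV; edges |Q|=1/2, |V|=1/2
  updated: d(AN,QV)=17/4, d(E,QV)=5, d(QV,T)=35/2, d(QV,W)=11/2, d(QV,Z)=5
3. join T+Z (d=2) ⇒ TZ; edges |T|=1, |Z|=1
  updated: d(AN,TZ)=31/4, d(E,TZ)=11, d(QV,TZ)=45/4, d(TZ,W)=12
4. join AN+QV (d=17/4) ⇒ ANQV; edges |AN|=13/8, |QV|=13/8
  updated: d(ANQV,E)=35/4, d(ANQV,TZ)=19/2, d(ANQV,W)=6
5. join ANQV+W (d=6) ⇒ ANQVW; edges |ANQV|=7/8, |W|=3
  updated: d(ANQVW,E)=42/5, d(ANQVW,TZ)=10
6. join ANQVW+E (d=42/5) ⇒ AENQVW; edges |ANQVW|=6/5, |E|=21/5
  updated: d(AENQVW,TZ)=61/6
7. join AENQVW+TZ (d=61/6) ⇒ AENQTVWZ; edges |AENQVW|=53/60, |TZ|=49/12
final tree: (((((A:1/2,N:1/2):13/8,(Q:1/2,V:1/2):13/8):7/8,W:3):6/5,E:21/5):53/60,(T:1,Z:1):49/12)
total length: 2579/120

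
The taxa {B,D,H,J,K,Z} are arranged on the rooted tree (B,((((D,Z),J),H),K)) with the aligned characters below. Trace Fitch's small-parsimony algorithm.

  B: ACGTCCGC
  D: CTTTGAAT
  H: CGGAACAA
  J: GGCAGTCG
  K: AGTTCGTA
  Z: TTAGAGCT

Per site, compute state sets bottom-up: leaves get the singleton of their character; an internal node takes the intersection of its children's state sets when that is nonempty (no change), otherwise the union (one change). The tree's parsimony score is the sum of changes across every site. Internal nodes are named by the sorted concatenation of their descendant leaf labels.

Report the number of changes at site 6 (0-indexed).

DZ@0: {C} ∪ {T} = {C,T} (union, +1)
DJZ@0: {C,T} ∪ {G} = {C,G,T} (union, +1)
DHJZ@0: {C,G,T} ∩ {C} = {C} (intersection, +0)
DHJKZ@0: {C} ∪ {A} = {A,C} (union, +1)
BDHJKZ@0: {A} ∩ {A,C} = {A} (intersection, +0)
DZ@1: {T} ∩ {T} = {T} (intersection, +0)
DJZ@1: {T} ∪ {G} = {G,T} (union, +1)
DHJZ@1: {G,T} ∩ {G} = {G} (intersection, +0)
DHJKZ@1: {G} ∩ {G} = {G} (intersection, +0)
BDHJKZ@1: {C} ∪ {G} = {C,G} (union, +1)
DZ@2: {T} ∪ {A} = {A,T} (union, +1)
DJZ@2: {A,T} ∪ {C} = {A,C,T} (union, +1)
DHJZ@2: {A,C,T} ∪ {G} = {A,C,G,T} (union, +1)
DHJKZ@2: {A,C,G,T} ∩ {T} = {T} (intersection, +0)
BDHJKZ@2: {G} ∪ {T} = {G,T} (union, +1)
DZ@3: {T} ∪ {G} = {G,T} (union, +1)
DJZ@3: {G,T} ∪ {A} = {A,G,T} (union, +1)
DHJZ@3: {A,G,T} ∩ {A} = {A} (intersection, +0)
DHJKZ@3: {A} ∪ {T} = {A,T} (union, +1)
BDHJKZ@3: {T} ∩ {A,T} = {T} (intersection, +0)
DZ@4: {G} ∪ {A} = {A,G} (union, +1)
DJZ@4: {A,G} ∩ {G} = {G} (intersection, +0)
DHJZ@4: {G} ∪ {A} = {A,G} (union, +1)
DHJKZ@4: {A,G} ∪ {C} = {A,C,G} (union, +1)
BDHJKZ@4: {C} ∩ {A,C,G} = {C} (intersection, +0)
DZ@5: {A} ∪ {G} = {A,G} (union, +1)
DJZ@5: {A,G} ∪ {T} = {A,G,T} (union, +1)
DHJZ@5: {A,G,T} ∪ {C} = {A,C,G,T} (union, +1)
DHJKZ@5: {A,C,G,T} ∩ {G} = {G} (intersection, +0)
BDHJKZ@5: {C} ∪ {G} = {C,G} (union, +1)
DZ@6: {A} ∪ {C} = {A,C} (union, +1)
DJZ@6: {A,C} ∩ {C} = {C} (intersection, +0)
DHJZ@6: {C} ∪ {A} = {A,C} (union, +1)
DHJKZ@6: {A,C} ∪ {T} = {A,C,T} (union, +1)
BDHJKZ@6: {G} ∪ {A,C,T} = {A,C,G,T} (union, +1)
DZ@7: {T} ∩ {T} = {T} (intersection, +0)
DJZ@7: {T} ∪ {G} = {G,T} (union, +1)
DHJZ@7: {G,T} ∪ {A} = {A,G,T} (union, +1)
DHJKZ@7: {A,G,T} ∩ {A} = {A} (intersection, +0)
BDHJKZ@7: {C} ∪ {A} = {A,C} (union, +1)
per-site changes: [3, 2, 4, 3, 3, 4, 4, 3]; total = 26

4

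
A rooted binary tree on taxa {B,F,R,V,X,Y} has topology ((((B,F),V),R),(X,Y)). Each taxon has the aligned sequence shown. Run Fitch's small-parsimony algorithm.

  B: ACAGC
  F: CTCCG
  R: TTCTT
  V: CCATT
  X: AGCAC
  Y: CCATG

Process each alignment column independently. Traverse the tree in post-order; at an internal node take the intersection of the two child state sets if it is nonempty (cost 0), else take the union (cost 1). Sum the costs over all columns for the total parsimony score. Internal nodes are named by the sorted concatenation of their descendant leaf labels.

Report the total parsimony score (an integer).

site 0, node BF: B={A} ∪ F={C} → {A,C} (+1)
site 0, node BFV: BF={A,C} ∩ V={C} → {C} (+0)
site 0, node BFRV: BFV={C} ∪ R={T} → {C,T} (+1)
site 0, node XY: X={A} ∪ Y={C} → {A,C} (+1)
site 0, node BFRVXY: BFRV={C,T} ∩ XY={A,C} → {C} (+0)
site 1, node BF: B={C} ∪ F={T} → {C,T} (+1)
site 1, node BFV: BF={C,T} ∩ V={C} → {C} (+0)
site 1, node BFRV: BFV={C} ∪ R={T} → {C,T} (+1)
site 1, node XY: X={G} ∪ Y={C} → {C,G} (+1)
site 1, node BFRVXY: BFRV={C,T} ∩ XY={C,G} → {C} (+0)
site 2, node BF: B={A} ∪ F={C} → {A,C} (+1)
site 2, node BFV: BF={A,C} ∩ V={A} → {A} (+0)
site 2, node BFRV: BFV={A} ∪ R={C} → {A,C} (+1)
site 2, node XY: X={C} ∪ Y={A} → {A,C} (+1)
site 2, node BFRVXY: BFRV={A,C} ∩ XY={A,C} → {A,C} (+0)
site 3, node BF: B={G} ∪ F={C} → {C,G} (+1)
site 3, node BFV: BF={C,G} ∪ V={T} → {C,G,T} (+1)
site 3, node BFRV: BFV={C,G,T} ∩ R={T} → {T} (+0)
site 3, node XY: X={A} ∪ Y={T} → {A,T} (+1)
site 3, node BFRVXY: BFRV={T} ∩ XY={A,T} → {T} (+0)
site 4, node BF: B={C} ∪ F={G} → {C,G} (+1)
site 4, node BFV: BF={C,G} ∪ V={T} → {C,G,T} (+1)
site 4, node BFRV: BFV={C,G,T} ∩ R={T} → {T} (+0)
site 4, node XY: X={C} ∪ Y={G} → {C,G} (+1)
site 4, node BFRVXY: BFRV={T} ∪ XY={C,G} → {C,G,T} (+1)
per-site changes: [3, 3, 3, 3, 4]; total = 16

16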